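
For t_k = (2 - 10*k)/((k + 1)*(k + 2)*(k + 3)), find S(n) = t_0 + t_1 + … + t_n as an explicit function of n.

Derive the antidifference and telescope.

r(k) = (k + 1)*(5*k + 4)/((k + 4)*(5*k - 1)) after simplifying.
A = k + 1, B = k + 4, C = k - 1/5.
Solve (k + 1)·f(k+1) − (k + 3)·f(k) = k - 1/5.
deg f ≤ 2 (via 1,1,1).
Coefficient equations give f(k) = k*(k - 2)/5.
R(k) = B(k−1)·f(k)/C(k) = k*(k - 2)*(k + 3)/(5*k - 1); s_k = R·t_k = -2*k*(k - 2)/((k + 1)*(k + 2)).
Check: Δs_k = 2*(1 - 5*k)/(k**3 + 6*k**2 + 11*k + 6). ✓
s_(n+1) = 2*(1 - n**2)/(n**2 + 5*n + 6) and s_(0) = 0, so S(n) = 2*(1 - n**2)/(n**2 + 5*n + 6).

S(n) = 2*(1 - n**2)/(n**2 + 5*n + 6)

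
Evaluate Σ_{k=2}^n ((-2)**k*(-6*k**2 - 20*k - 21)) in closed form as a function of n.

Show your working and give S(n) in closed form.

S(n) = -4*(-2)**n*n**2 - 16*(-2)**n*n - 18*(-2)**n - 76

Ratio r(k) = 2*(-6*k**2 - 32*k - 47)/(6*k**2 + 20*k + 21).
Take A(k)=-2, B(k)=1, C(k)=k**2 + 10*k/3 + 7/2.
Solve (-2)·f(k+1) − (1)·f(k) = k**2 + 10*k/3 + 7/2.
d = 2 from the (0,0,2) case.
Solve for f: f(k) = -(2*k**2 + 4*k + 3)/6 (degree 2 ≤ 2).
Certificate R = B(k−1)f/C = -(2*k**2 + 4*k + 3)/(6*k**2 + 20*k + 21) gives s_k = (-2)**k*(2*k**2 + 4*k + 3).
s_(k+1) − s_k = (-2)**k*(-6*k**2 - 20*k - 21) = t_k.
Telescope: S(n) = s_(n+1) − s_(2) = (-2)**(n + 1)*(2*n**2 + 8*n + 9) − (76) = -4*(-2)**n*n**2 - 16*(-2)**n*n - 18*(-2)**n - 76.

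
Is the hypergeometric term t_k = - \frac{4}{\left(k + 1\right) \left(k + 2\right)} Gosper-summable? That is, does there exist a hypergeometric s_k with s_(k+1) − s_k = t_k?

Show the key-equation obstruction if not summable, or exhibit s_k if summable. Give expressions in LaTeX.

Ratio r(k) = (k + 1)/(k + 3).
Take A(k)=k + 1, B(k)=k + 3, C(k)=1.
Set up (k + 1)·f(k+1) − (k + 2)·f(k) − (1) = 0.
d = 1 from the (1,1,0) case.
Match coefficients ⇒ f(k) = k.
Get s_k = R·t_k = -4*k/(k + 1) with R(k) = B(k−1)f(k)/C(k) = k*(k + 2).
s_(k+1) − s_k = -4/(k**2 + 3*k + 2) = t_k.

Yes. s_k = - \frac{4 k}{k + 1}.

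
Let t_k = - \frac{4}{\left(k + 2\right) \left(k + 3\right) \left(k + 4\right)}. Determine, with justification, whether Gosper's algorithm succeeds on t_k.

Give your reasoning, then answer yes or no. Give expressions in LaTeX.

t_(k+1)/t_k = (k + 2)/(k + 5).
Normal form (A,B,C) = (k + 2, k + 5, 1).
f must satisfy (k + 2)·f(k+1) − (k + 4)·f(k) = 1.
deg f ≤ 2 (via 1,1,0).
Match coefficients ⇒ f(k) = k*(k + 5)/12.
Certificate R = B(k−1)f/C = k*(k + 4)*(k + 5)/12 gives s_k = k*(-k - 5)/(3*(k + 2)*(k + 3)).
Δs = -4/(k**3 + 9*k**2 + 26*k + 24), as required.

Yes. s_k = \frac{k \left(- k - 5\right)}{3 \left(k + 2\right) \left(k + 3\right)}.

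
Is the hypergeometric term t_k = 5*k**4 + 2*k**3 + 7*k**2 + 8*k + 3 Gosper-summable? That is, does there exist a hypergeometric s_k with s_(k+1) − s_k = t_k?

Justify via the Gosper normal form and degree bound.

Ratio r(k) = (5*k**4 + 22*k**3 + 43*k**2 + 48*k + 25)/(5*k**4 + 2*k**3 + 7*k**2 + 8*k + 3).
Gosper form: A/B · C(k+1)/C(k) with A=1, B=1, C=k**4 + 2*k**3/5 + 7*k**2/5 + 8*k/5 + 3/5.
Need (1)·f(k+1) − (1)·f(k) = k**4 + 2*k**3/5 + 7*k**2/5 + 8*k/5 + 3/5.
d = 5 from the (0,0,4) case.
Solving with deg f ≤ 5: f(k) = k**2*(k**3 - 2*k**2 + 3*k + 1)/5.
R(k) = B(k−1)·f(k)/C(k) = k**2*(k**3 - 2*k**2 + 3*k + 1)/(5*k**4 + 2*k**3 + 7*k**2 + 8*k + 3); s_k = R·t_k = k**2*(k**3 - 2*k**2 + 3*k + 1).
s_(k+1) − s_k = 5*k**4 + 2*k**3 + 7*k**2 + 8*k + 3 = t_k.

Yes. s_k = k**2*(k**3 - 2*k**2 + 3*k + 1).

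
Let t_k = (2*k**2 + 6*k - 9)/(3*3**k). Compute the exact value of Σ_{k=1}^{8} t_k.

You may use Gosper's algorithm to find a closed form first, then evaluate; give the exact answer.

Σ = 19568/19683

Step 1: r(k) = (2*k**2 + 10*k - 1)/(3*(2*k**2 + 6*k - 9)).
Take A(k)=1/3, B(k)=1, C(k)=k**2 + 3*k - 9/2.
Set up (1/3)·f(k+1) − (1)·f(k) − (k**2 + 3*k - 9/2) = 0.
deg f ≤ 2 (via 0,0,2).
Coefficient equations give f(k) = -3*(k**2 + 4*k - 2)/2.
So s_k = (B(k−1)f/C)·t_k = (-3*(k**2 + 4*k - 2)/(2*k**2 + 6*k - 9))·t_k = (-k**2 - 4*k + 2)/3**k.
s_(k+1) − s_k = (2*k**2 + 6*k - 9)/(3*3**k) = t_k.
Sum = s_(9) − s_(1); s_(9) = -115/19683, s_(1) = -1 ⇒ 19568/19683.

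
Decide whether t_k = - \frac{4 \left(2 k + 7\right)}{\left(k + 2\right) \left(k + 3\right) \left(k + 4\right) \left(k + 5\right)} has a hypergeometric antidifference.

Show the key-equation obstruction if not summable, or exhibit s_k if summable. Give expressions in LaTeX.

Yes. s_k = \frac{k \left(- k - 6\right)}{2 \left(k^{2} + 6 k + 8\right)}.

Ratio r(k) = (k + 2)*(2*k + 9)/((k + 6)*(2*k + 7)).
Factor: A=k + 2; B=k + 6; C=k + 7/2.
Set up (k + 2)·f(k+1) − (k + 5)·f(k) − (k + 7/2) = 0.
Bound: deg f ≤ 3.
Solve for f: f(k) = k*(k + 3)*(k + 6)/16 (degree 3 ≤ 3).
Certificate R = B(k−1)f/C = k*(k + 3)*(k + 5)*(k + 6)/(8*(2*k + 7)) gives s_k = k*(-k - 6)/(2*(k**2 + 6*k + 8)).
Δs = 4*(-2*k - 7)/(k**4 + 14*k**3 + 71*k**2 + 154*k + 120), as required.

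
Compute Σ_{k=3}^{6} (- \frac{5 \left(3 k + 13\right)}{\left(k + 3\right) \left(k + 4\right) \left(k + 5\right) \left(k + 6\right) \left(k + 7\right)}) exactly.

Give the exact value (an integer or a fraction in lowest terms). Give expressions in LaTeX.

Σ = -47/5616

r(k) = (k + 3)*(3*k + 16)/((k + 8)*(3*k + 13)) after simplifying.
Factor: A=k + 3; B=k + 8; C=k + 13/3.
Need (k + 3)·f(k+1) − (k + 7)·f(k) = k + 13/3.
Degrees (1,1,1) ⇒ d ≤ 4.
A polynomial solution: f(k) = k*(k + 4)*(k**2 + 14*k + 63)/270.
R(k) = B(k−1)·f(k)/C(k) = k*(k + 4)*(k + 7)*(k**2 + 14*k + 63)/(90*(3*k + 13)); s_k = R·t_k = k*(-k**2 - 14*k - 63)/(18*(k**3 + 14*k**2 + 63*k + 90)).
Check: Δs_k = 5*(-3*k - 13)/(k**5 + 25*k**4 + 245*k**3 + 1175*k**2 + 2754*k + 2520). ✓
Telescoping: Σ = s_(7) − s_(3) = -49/936 − (-19/432) = -47/5616.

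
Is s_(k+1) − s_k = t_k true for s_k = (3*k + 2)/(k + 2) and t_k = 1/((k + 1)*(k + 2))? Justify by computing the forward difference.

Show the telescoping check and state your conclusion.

Invalid: residual (3*k + 1)/(k**3 + 6*k**2 + 11*k + 6) ≠ 0.

s_(k+1) = (3*k + 5)/(k + 3)
s_(k+1) − s_k = 4/(k**2 + 5*k + 6)
(s_(k+1) − s_k) − t_k = (3*k + 1)/(k**3 + 6*k**2 + 11*k + 6)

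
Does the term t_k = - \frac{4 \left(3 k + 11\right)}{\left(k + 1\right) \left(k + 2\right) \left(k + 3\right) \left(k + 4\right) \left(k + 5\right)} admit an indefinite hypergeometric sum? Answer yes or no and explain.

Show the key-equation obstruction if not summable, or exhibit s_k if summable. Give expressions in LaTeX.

Ratio r(k) = (k + 1)*(3*k + 14)/((k + 6)*(3*k + 11)).
Normal form (A,B,C) = (k + 1, k + 6, k + 11/3).
Need (k + 1)·f(k+1) − (k + 5)·f(k) = k + 11/3.
Bound: deg f ≤ 4.
Solve for f: f(k) = k*(k + 3)*(k**2 + 7*k + 14)/24 (degree 4 ≤ 4).
Get s_k = R·t_k = k*(-k**2 - 7*k - 14)/(2*(k**3 + 7*k**2 + 14*k + 8)) with R(k) = B(k−1)f(k)/C(k) = k*(k + 3)*(k + 5)*(k**2 + 7*k + 14)/(8*(3*k + 11)).
Δs = 4*(-3*k - 11)/(k**5 + 15*k**4 + 85*k**3 + 225*k**2 + 274*k + 120), as required.

Yes. s_k = \frac{k \left(- k^{2} - 7 k - 14\right)}{2 \left(k^{3} + 7 k^{2} + 14 k + 8\right)}.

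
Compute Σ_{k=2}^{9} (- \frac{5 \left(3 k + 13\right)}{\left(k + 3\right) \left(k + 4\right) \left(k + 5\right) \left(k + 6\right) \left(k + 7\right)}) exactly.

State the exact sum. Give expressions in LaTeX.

The ratio is (k + 3)*(3*k + 16)/((k + 8)*(3*k + 13)).
Factor: A=k + 3; B=k + 8; C=k + 13/3.
Key eq: (k + 3)·f(k+1) = (k + 7)·f(k) + (k + 13/3).
Degrees (1,1,1) ⇒ d ≤ 4.
Coefficient equations give f(k) = k*(k + 4)*(k**2 + 14*k + 63)/270.
Certificate R = B(k−1)f/C = k*(k + 4)*(k + 7)*(k**2 + 14*k + 63)/(90*(3*k + 13)) gives s_k = k*(-k**2 - 14*k - 63)/(18*(k**3 + 14*k**2 + 63*k + 90)).
Δs = 5*(-3*k - 13)/(k**5 + 25*k**4 + 245*k**3 + 1175*k**2 + 2754*k + 2520), as required.
Evaluate s at k=10 and k=2: -101/1872 and -19/504; difference -71/4368.

Σ = -71/4368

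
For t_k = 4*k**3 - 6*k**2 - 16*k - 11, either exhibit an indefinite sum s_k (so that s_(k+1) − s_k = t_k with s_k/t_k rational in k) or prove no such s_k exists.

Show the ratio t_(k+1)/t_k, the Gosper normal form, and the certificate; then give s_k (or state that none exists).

s_k = k*(k**3 - 4*k**2 - 4*k - 4)

t_(k+1)/t_k = (4*k**3 + 6*k**2 - 16*k - 29)/(4*k**3 - 6*k**2 - 16*k - 11).
Normal form (A,B,C) = (1, 1, k**3 - 3*k**2/2 - 4*k - 11/4).
f must satisfy (1)·f(k+1) − (1)·f(k) = k**3 - 3*k**2/2 - 4*k - 11/4.
deg f ≤ 4 (via 0,0,3).
Solving with deg f ≤ 4: f(k) = k*(k**3 - 4*k**2 - 4*k - 4)/4.
So s_k = (B(k−1)f/C)·t_k = (k*(k**3 - 4*k**2 - 4*k - 4)/(4*k**3 - 6*k**2 - 16*k - 11))·t_k = k*(k**3 - 4*k**2 - 4*k - 4).
Check: Δs_k = 4*k**3 - 6*k**2 - 16*k - 11. ✓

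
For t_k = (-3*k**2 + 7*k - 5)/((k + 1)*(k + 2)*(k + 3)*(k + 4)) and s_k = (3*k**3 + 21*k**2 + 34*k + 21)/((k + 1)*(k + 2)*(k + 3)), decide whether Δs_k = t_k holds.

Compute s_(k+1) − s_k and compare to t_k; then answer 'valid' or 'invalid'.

valid (s_(k+1) − s_k reduces to t_k)

s_(k+1) = (34*k + 3*(k + 1)**3 + 21*(k + 1)**2 + 55)/((k + 2)*(k + 3)*(k + 4))
s_(k+1) − s_k = (-3*k**2 + 7*k - 5)/(k**4 + 10*k**3 + 35*k**2 + 50*k + 24)
(s_(k+1) − s_k) − t_k = 0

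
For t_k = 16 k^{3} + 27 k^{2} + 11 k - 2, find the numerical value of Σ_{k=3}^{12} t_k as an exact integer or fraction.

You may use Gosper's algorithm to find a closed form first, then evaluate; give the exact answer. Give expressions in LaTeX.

r(k) = (16*k**3 + 75*k**2 + 113*k + 52)/(16*k**3 + 27*k**2 + 11*k - 2) after simplifying.
So A=1 and B=1, with C=k**3 + 27*k**2/16 + 11*k/16 - 1/8.
Set up (1)·f(k+1) − (1)·f(k) − (k**3 + 27*k**2/16 + 11*k/16 - 1/8) = 0.
From deg A=0, deg B=0, deg C=3: d=4.
Solve for f: f(k) = k*(4*k**3 + k**2 - 4*k - 3)/16 (degree 4 ≤ 4).
So s_k = (B(k−1)f/C)·t_k = (k*(4*k**3 + k**2 - 4*k - 3)/(16*k**3 + 27*k**2 + 11*k - 2))·t_k = k*(4*k**3 + k**2 - 4*k - 3).
s_(k+1) − s_k = 16*k**3 + 27*k**2 + 11*k - 2 = t_k.
Telescoping: Σ = s_(13) − s_(3) = 115726 − (306) = 115420.

Σ = 115420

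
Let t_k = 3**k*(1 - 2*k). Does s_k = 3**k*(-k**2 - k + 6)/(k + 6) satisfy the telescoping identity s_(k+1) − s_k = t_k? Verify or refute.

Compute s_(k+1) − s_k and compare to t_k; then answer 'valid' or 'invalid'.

Invalid: residual 6*3**k*(k**2 + 5*k - 2)/(k**2 + 13*k + 42) ≠ 0.

s_(k+1) = 3**(k + 1)*(-k - (k + 1)**2 + 5)/(k + 7)
s_(k+1) − s_k = 3**k*(-2*k**3 - 19*k**2 - 41*k + 30)/(k**2 + 13*k + 42)
(s_(k+1) − s_k) − t_k = 6*3**k*(k**2 + 5*k - 2)/(k**2 + 13*k + 42)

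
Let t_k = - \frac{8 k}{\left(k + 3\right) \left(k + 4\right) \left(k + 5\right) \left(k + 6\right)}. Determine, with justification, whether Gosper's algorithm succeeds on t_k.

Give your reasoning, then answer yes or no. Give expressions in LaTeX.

Yes. s_k = \frac{k \left(- k^{2} - 12 k + 13\right)}{15 \left(k + 3\right) \left(k + 4\right) \left(k + 5\right)}.

Step 1: r(k) = (k + 1)*(k + 3)/(k*(k + 7)).
Factor: A=k + 3; B=k + 7; C=k.
Solve (k + 3)·f(k+1) − (k + 6)·f(k) = k.
From deg A=1, deg B=1, deg C=1: d=3.
Solve for f: f(k) = k*(k - 1)*(k + 13)/120 (degree 3 ≤ 3).
Get s_k = R·t_k = k*(-k**2 - 12*k + 13)/(15*(k + 3)*(k + 4)*(k + 5)) with R(k) = B(k−1)f(k)/C(k) = (k - 1)*(k + 6)*(k + 13)/120.
Δs = -8*k/(k**4 + 18*k**3 + 119*k**2 + 342*k + 360), as required.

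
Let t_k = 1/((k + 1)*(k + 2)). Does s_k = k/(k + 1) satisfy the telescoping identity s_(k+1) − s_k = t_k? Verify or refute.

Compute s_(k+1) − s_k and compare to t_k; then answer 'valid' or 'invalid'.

Valid: the claim telescopes to t_k.

s_(k+1) = (k + 1)/(k + 2)
s_(k+1) − s_k = 1/(k**2 + 3*k + 2)
(s_(k+1) − s_k) − t_k = 0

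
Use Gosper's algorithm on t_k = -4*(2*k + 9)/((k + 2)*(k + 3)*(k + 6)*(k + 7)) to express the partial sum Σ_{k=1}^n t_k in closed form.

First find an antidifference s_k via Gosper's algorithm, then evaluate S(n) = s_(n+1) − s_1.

S(n) = 4*n*(-n - 10)/(21*(n**2 + 10*n + 21))

The ratio is (k + 2)*(k + 6)*(2*k + 11)/((k + 4)*(k + 8)*(2*k + 9)).
A = k + 2, B = k + 8, C = k**3 + 27*k**2/2 + 121*k/2 + 90.
f must satisfy (k + 2)·f(k+1) − (k + 7)·f(k) = k**3 + 27*k**2/2 + 121*k/2 + 90.
Bound: deg f ≤ 5.
Match coefficients ⇒ f(k) = k*(k + 3)*(k + 4)*(k + 5)*(k + 8)/24.
So s_k = (B(k−1)f/C)·t_k = (k*(k + 3)*(k + 7)*(k + 8)/(12*(2*k + 9)))·t_k = k*(-k - 8)/(3*(k**2 + 8*k + 12)).
Δs = 4*(-2*k - 9)/(k**4 + 18*k**3 + 113*k**2 + 288*k + 252), as required.
Evaluate: s_(n+1) = (-n**2 - 10*n - 9)/(3*(n**2 + 10*n + 21)); subtract s_(1) = -1/7 ⇒ S(n) = 4*n*(-n - 10)/(21*(n**2 + 10*n + 21)).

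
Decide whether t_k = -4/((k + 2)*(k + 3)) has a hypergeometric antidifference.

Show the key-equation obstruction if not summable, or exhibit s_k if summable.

r(k) = (k + 2)/(k + 4) after simplifying.
Take A(k)=k + 2, B(k)=k + 4, C(k)=1.
Key eq: (k + 2)·f(k+1) = (k + 3)·f(k) + (1).
Degrees (1,1,0) ⇒ d ≤ 1.
Solve for f: f(k) = k/2 (degree 1 ≤ 1).
R(k) = B(k−1)·f(k)/C(k) = k*(k + 3)/2; s_k = R·t_k = -2*k/(k + 2).
Check: Δs_k = -4/(k**2 + 5*k + 6). ✓

Yes. s_k = -2*k/(k + 2).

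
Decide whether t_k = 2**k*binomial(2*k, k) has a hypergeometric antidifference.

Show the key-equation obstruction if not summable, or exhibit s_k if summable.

No — negative degree bound, so no certificate f.

The ratio is 4*(2*k + 1)/(k + 1).
Normal form (A,B,C) = (8*k + 4, k + 1, 1).
Need (8*k + 4)·f(k+1) − (k)·f(k) = 1.
From deg A=1, deg B=1, deg C=0: d=-1.
Negative degree bound (-1): no f exists, t_k not Gosper-summable.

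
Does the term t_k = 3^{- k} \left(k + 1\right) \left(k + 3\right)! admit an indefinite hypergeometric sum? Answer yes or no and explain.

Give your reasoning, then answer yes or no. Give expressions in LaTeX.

Compute t_(k+1)/t_k: get (k + 2)*(k + 4)/(3*(k + 1)).
Take A(k)=k/3 + 4/3, B(k)=1, C(k)=k + 1.
Set up (k/3 + 4/3)·f(k+1) − (1)·f(k) − (k + 1) = 0.
Degrees (1,0,1) ⇒ d ≤ 0.
Solving with deg f ≤ 0: f(k) = 3.
Then R = B(k−1)f/C = 3/(k + 1), so s_k = R(k)·t_k = 3**(1 - k)*factorial(k + 3).
Check: Δs_k = (k + 1)*factorial(k + 3)/3**k. ✓

Yes. s_k = 3^{1 - k} \left(k + 3\right)!.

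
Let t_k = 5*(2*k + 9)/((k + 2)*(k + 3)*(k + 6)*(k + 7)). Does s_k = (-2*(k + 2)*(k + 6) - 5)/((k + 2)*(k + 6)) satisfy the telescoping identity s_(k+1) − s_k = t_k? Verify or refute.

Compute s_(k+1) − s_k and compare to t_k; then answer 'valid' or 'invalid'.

s_(k+1) = (-2*(k + 3)*(k + 7) - 5)/((k + 3)*(k + 7))
s_(k+1) − s_k = 5*(2*k + 9)/(k**4 + 18*k**3 + 113*k**2 + 288*k + 252)
(s_(k+1) − s_k) − t_k = 0

valid (s_(k+1) − s_k reduces to t_k)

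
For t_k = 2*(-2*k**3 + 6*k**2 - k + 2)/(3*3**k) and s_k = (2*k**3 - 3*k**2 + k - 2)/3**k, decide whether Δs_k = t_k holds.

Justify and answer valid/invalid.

Valid: the claim telescopes to t_k.

s_(k+1) = (2*k**3 + 3*k**2 + k - 2)/(3*3**k)
s_(k+1) − s_k = 2*(-2*k**3 + 6*k**2 - k + 2)/(3*3**k)
(s_(k+1) − s_k) − t_k = 0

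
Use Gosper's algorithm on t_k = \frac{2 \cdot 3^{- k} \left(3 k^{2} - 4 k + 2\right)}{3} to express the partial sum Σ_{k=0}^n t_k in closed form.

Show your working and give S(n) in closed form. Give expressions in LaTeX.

S(n) = 3^{- n - 1} \left(3^{n + 2} - 3 n^{2} - 5 n - 5\right)

t_(k+1)/t_k = (3*k**2 + 2*k + 1)/(3*(3*k**2 - 4*k + 2)).
Take A(k)=1/3, B(k)=1, C(k)=k**2 - 4*k/3 + 2/3.
Set up (1/3)·f(k+1) − (1)·f(k) − (k**2 - 4*k/3 + 2/3) = 0.
deg f ≤ 2 (via 0,0,2).
Match coefficients ⇒ f(k) = -(3*k**2 - k + 3)/2.
Certificate R = B(k−1)f/C = -3*(3*k**2 - k + 3)/(2*(3*k**2 - 4*k + 2)) gives s_k = (-3*k**2 + k - 3)/3**k.
Check: Δs_k = 2*(3*k**2 - 4*k + 2)/(3*3**k). ✓
s_(n+1) = 3**(-n - 1)*(-3*n**2 - 5*n - 5) and s_(0) = -3, so S(n) = 3**(-n - 1)*(3**(n + 2) - 3*n**2 - 5*n - 5).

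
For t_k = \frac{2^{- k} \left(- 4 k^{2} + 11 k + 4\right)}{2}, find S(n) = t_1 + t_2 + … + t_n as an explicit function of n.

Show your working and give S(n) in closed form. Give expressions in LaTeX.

S(n) = 2^{- n - 1} \left(2^{n + 1} + 4 n^{2} + 5 n - 2\right)

Step 1: r(k) = (4*k**2 - 3*k - 11)/(2*(4*k**2 - 11*k - 4)).
Gosper form: A/B · C(k+1)/C(k) with A=1/2, B=1, C=k**2 - 11*k/4 - 1.
f must satisfy (1/2)·f(k+1) − (1)·f(k) = k**2 - 11*k/4 - 1.
Degrees (0,0,2) ⇒ d ≤ 2.
A polynomial solution: f(k) = -(4*k**2 - 3*k - 3)/2.
Get s_k = R·t_k = (4*k**2 - 3*k - 3)/2**k with R(k) = B(k−1)f(k)/C(k) = -2*(4*k**2 - 3*k - 3)/(4*k**2 - 11*k - 4).
Δs = (-4*k**2 + 11*k + 4)/(2*2**k), as required.
Evaluate: s_(n+1) = 2**(-n - 1)*(4*n**2 + 5*n - 2); subtract s_(1) = -1 ⇒ S(n) = 2**(-n - 1)*(2**(n + 1) + 4*n**2 + 5*n - 2).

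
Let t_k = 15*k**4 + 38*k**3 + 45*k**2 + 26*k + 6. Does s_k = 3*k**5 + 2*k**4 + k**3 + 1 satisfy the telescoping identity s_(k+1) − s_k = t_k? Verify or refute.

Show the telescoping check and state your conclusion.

s_(k+1) = 3*(k + 1)**5 + 2*(k + 1)**4 + (k + 1)**3 + 1
s_(k+1) − s_k = 15*k**4 + 38*k**3 + 45*k**2 + 26*k + 6
(s_(k+1) − s_k) − t_k = 0

Valid: the claim telescopes to t_k.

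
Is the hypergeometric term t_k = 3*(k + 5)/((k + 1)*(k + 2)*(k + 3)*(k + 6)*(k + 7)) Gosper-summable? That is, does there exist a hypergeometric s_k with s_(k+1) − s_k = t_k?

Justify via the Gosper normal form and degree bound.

Yes. s_k = k*(k**2 + 9*k + 20)/(12*(k**3 + 9*k**2 + 20*k + 12)).

r(k) = (k + 1)*(k + 6)**2/((k + 4)*(k + 5)*(k + 8)) after simplifying.
Normal form (A,B,C) = (k + 1, k + 8, k**3 + 14*k**2 + 65*k + 100).
Key eq: (k + 1)·f(k+1) = (k + 7)·f(k) + (k**3 + 14*k**2 + 65*k + 100).
d = 6 from the (1,1,3) case.
Coefficient equations give f(k) = k*(k + 3)*(k + 4)**2*(k + 5)**2/36.
Then R = B(k−1)f/C = k*(k + 3)*(k + 4)*(k + 7)/36, so s_k = R(k)·t_k = k*(k**2 + 9*k + 20)/(12*(k**3 + 9*k**2 + 20*k + 12)).
Check: Δs_k = 3*(k + 5)/(k**5 + 19*k**4 + 131*k**3 + 401*k**2 + 540*k + 252). ✓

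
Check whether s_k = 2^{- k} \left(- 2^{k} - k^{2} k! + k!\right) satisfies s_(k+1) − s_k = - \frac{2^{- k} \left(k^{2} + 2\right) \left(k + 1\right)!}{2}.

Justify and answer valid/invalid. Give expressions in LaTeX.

s_(k+1) = -(2*2**k + k**3*factorial(k) + 3*k**2*factorial(k) + 2*k*factorial(k))/(2*2**k)
s_(k+1) − s_k = -(k**2 + 2)*factorial(k + 1)/(2*2**k)
(s_(k+1) − s_k) − t_k = 0

valid; difference matches t_k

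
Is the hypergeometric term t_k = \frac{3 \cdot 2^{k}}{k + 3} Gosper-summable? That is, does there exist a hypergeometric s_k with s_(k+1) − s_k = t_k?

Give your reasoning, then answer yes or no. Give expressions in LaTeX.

No; the degree bound rules out any f.

The ratio is 2*(k + 3)/(k + 4).
Gosper form: A/B · C(k+1)/C(k) with A=2*k + 6, B=k + 4, C=1.
Solve (2*k + 6)·f(k+1) − (k + 3)·f(k) = 1.
d = -1 from the (1,1,0) case.
deg f ≤ -1 is impossible — no certificate.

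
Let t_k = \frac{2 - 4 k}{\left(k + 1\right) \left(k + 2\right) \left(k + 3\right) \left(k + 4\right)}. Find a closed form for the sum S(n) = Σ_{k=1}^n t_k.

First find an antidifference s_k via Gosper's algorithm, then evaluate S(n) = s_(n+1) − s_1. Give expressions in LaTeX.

S(n) = \frac{n \left(- n^{2} - 9 n - 2\right)}{12 \left(n^{3} + 9 n^{2} + 26 n + 24\right)}

Step 1: r(k) = (k + 1)*(2*k + 1)/((k + 5)*(2*k - 1)).
So A=k + 1 and B=k + 5, with C=k - 1/2.
Solve (k + 1)·f(k+1) − (k + 4)·f(k) = k - 1/2.
deg f ≤ 3 (via 1,1,1).
Solving with deg f ≤ 3: f(k) = -k/2.
Then R = B(k−1)f/C = -k*(k + 4)/(2*k - 1), so s_k = R(k)·t_k = 2*k/((k + 1)*(k + 2)*(k + 3)).
Δs = 2*(1 - 2*k)/(k**4 + 10*k**3 + 35*k**2 + 50*k + 24), as required.
Evaluate: s_(n+1) = 2*(n + 1)/(n**3 + 9*n**2 + 26*n + 24); subtract s_(1) = 1/12 ⇒ S(n) = n*(-n**2 - 9*n - 2)/(12*(n**3 + 9*n**2 + 26*n + 24)).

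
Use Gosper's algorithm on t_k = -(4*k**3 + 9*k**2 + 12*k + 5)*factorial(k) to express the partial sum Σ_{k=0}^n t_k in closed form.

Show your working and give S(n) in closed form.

Compute t_(k+1)/t_k: get (4*k**4 + 25*k**3 + 63*k**2 + 72*k + 30)/(4*k**3 + 9*k**2 + 12*k + 5).
Take A(k)=k + 1, B(k)=1, C(k)=k**3 + 9*k**2/4 + 3*k + 5/4.
Need (k + 1)·f(k+1) − (1)·f(k) = k**3 + 9*k**2/4 + 3*k + 5/4.
deg f ≤ 2 (via 1,0,3).
Coefficient equations give f(k) = (4*k**2 + k - 1)/4.
Then R = B(k−1)f/C = (4*k**2 + k - 1)/(4*k**3 + 9*k**2 + 12*k + 5), so s_k = R(k)·t_k = -(4*k**2 + k - 1)*factorial(k).
Verify: -(4*k**3 + 9*k**2 + 12*k + 5)*factorial(k) matches t_k.
s_(n+1) = -(4*n**2 + 9*n + 4)*factorial(n + 1) and s_(0) = 1, so S(n) = -4*n**3*factorial(n) - 13*n**2*factorial(n) - 13*n*factorial(n) - 4*factorial(n) - 1.

S(n) = -4*n**3*factorial(n) - 13*n**2*factorial(n) - 13*n*factorial(n) - 4*factorial(n) - 1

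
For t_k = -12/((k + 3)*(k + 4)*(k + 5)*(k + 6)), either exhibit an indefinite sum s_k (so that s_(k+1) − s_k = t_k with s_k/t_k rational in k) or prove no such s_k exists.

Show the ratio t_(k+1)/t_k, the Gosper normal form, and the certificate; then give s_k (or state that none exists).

s_k = k*(-k**2 - 12*k - 47)/(15*(k + 3)*(k + 4)*(k + 5))

The ratio is (k + 3)/(k + 7).
Take A(k)=k + 3, B(k)=k + 7, C(k)=1.
Key eq: (k + 3)·f(k+1) = (k + 6)·f(k) + (1).
Bound: deg f ≤ 3.
A polynomial solution: f(k) = k*(k**2 + 12*k + 47)/180.
Get s_k = R·t_k = k*(-k**2 - 12*k - 47)/(15*(k + 3)*(k + 4)*(k + 5)) with R(k) = B(k−1)f(k)/C(k) = k*(k + 6)*(k**2 + 12*k + 47)/180.
Check: Δs_k = -12/(k**4 + 18*k**3 + 119*k**2 + 342*k + 360). ✓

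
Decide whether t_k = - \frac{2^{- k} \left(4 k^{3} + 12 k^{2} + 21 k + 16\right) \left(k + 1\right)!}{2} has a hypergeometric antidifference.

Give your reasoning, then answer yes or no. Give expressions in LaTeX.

Yes. s_k = - 2^{- k} \left(2 k - 1\right) \left(2 k + 3\right) \left(k + 1\right)!.

Ratio r(k) = (4*k**4 + 32*k**3 + 105*k**2 + 167*k + 106)/(2*(4*k**3 + 12*k**2 + 21*k + 16)).
A = k/2 + 1, B = 1, C = k**3 + 3*k**2 + 21*k/4 + 4.
Set up (k/2 + 1)·f(k+1) − (1)·f(k) − (k**3 + 3*k**2 + 21*k/4 + 4) = 0.
From deg A=1, deg B=0, deg C=3: d=2.
Solve for f: f(k) = (2*k - 1)*(2*k + 3)/2 (degree 2 ≤ 2).
R(k) = B(k−1)·f(k)/C(k) = 2*(2*k - 1)*(2*k + 3)/(4*k**3 + 12*k**2 + 21*k + 16); s_k = R·t_k = -(2*k - 1)*(2*k + 3)*factorial(k + 1)/2**k.
s_(k+1) − s_k = -(4*k**3 + 12*k**2 + 21*k + 16)*factorial(k + 1)/(2*2**k) = t_k.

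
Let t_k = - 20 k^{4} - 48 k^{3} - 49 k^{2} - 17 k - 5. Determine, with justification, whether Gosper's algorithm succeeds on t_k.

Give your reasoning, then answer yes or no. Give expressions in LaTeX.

r(k) = (20*k**4 + 128*k**3 + 313*k**2 + 339*k + 139)/(20*k**4 + 48*k**3 + 49*k**2 + 17*k + 5) after simplifying.
So A=1 and B=1, with C=k**4 + 12*k**3/5 + 49*k**2/20 + 17*k/20 + 1/4.
Solve (1)·f(k+1) − (1)·f(k) = k**4 + 12*k**3/5 + 49*k**2/20 + 17*k/20 + 1/4.
Degrees (0,0,4) ⇒ d ≤ 5.
Solve for f: f(k) = k*(4*k**4 + 2*k**3 - k**2 - 4*k + 4)/20 (degree 5 ≤ 5).
R(k) = B(k−1)·f(k)/C(k) = k*(4*k**4 + 2*k**3 - k**2 - 4*k + 4)/(20*k**4 + 48*k**3 + 49*k**2 + 17*k + 5); s_k = R·t_k = k*(-4*k**4 - 2*k**3 + k**2 + 4*k - 4).
Verify: -20*k**4 - 48*k**3 - 49*k**2 - 17*k - 5 matches t_k.

Yes. s_k = k \left(- 4 k^{4} - 2 k^{3} + k^{2} + 4 k - 4\right).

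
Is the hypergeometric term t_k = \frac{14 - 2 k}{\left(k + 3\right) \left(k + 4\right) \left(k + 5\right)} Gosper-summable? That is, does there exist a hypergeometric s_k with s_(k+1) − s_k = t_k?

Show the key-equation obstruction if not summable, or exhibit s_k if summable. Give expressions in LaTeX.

Step 1: r(k) = (k - 6)*(k + 3)/((k - 7)*(k + 6)).
Gosper form: A/B · C(k+1)/C(k) with A=k + 3, B=k + 6, C=k - 7.
Set up (k + 3)·f(k+1) − (k + 5)·f(k) − (k - 7) = 0.
d = 2 from the (1,1,1) case.
A polynomial solution: f(k) = -k*(k + 13)/6.
Certificate R = B(k−1)f/C = -k*(k + 5)*(k + 13)/(6*(k - 7)) gives s_k = k*(k + 13)/(3*(k + 3)*(k + 4)).
Check: Δs_k = 2*(7 - k)/(k**3 + 12*k**2 + 47*k + 60). ✓

Yes. s_k = \frac{k \left(k + 13\right)}{3 \left(k + 3\right) \left(k + 4\right)}.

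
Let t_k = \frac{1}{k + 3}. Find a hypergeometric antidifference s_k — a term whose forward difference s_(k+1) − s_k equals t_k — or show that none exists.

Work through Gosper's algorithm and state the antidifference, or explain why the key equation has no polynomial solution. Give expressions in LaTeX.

no hypergeometric antidifference exists

r(k) = (k + 3)/(k + 4) after simplifying.
A = k + 3, B = k + 4, C = 1.
f must satisfy (k + 3)·f(k+1) − (k + 3)·f(k) = 1.
From deg A=1, deg B=1, deg C=0: d=0.
Generic f = c0 gives residual -1; -1 = 0 cannot hold, so t_k is not Gosper-summable.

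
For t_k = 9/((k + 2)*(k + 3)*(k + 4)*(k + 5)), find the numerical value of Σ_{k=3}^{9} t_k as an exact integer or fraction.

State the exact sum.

Ratio r(k) = (k + 2)/(k + 6).
So A=k + 2 and B=k + 6, with C=1.
Solve (k + 2)·f(k+1) − (k + 5)·f(k) = 1.
d = 3 from the (1,1,0) case.
Solve for f: f(k) = k*(k**2 + 9*k + 26)/72 (degree 3 ≤ 3).
Then R = B(k−1)f/C = k*(k + 5)*(k**2 + 9*k + 26)/72, so s_k = R(k)·t_k = k*(k**2 + 9*k + 26)/(8*(k + 2)*(k + 3)*(k + 4)).
Verify: 9/(k**4 + 14*k**3 + 71*k**2 + 154*k + 120) matches t_k.
Σ_(k=3)^(9) t_k = s_(10) − s_(3) = 45/364 − (31/280) = 47/3640.

Σ = 47/3640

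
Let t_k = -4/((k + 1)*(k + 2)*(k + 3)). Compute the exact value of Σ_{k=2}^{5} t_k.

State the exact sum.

The ratio is (k + 1)/(k + 4).
A = k + 1, B = k + 4, C = 1.
f must satisfy (k + 1)·f(k+1) − (k + 3)·f(k) = 1.
deg f ≤ 2 (via 1,1,0).
Solve for f: f(k) = k*(k + 3)/4 (degree 2 ≤ 2).
Certificate R = B(k−1)f/C = k*(k + 3)**2/4 gives s_k = k*(-k - 3)/((k + 1)*(k + 2)).
Check: Δs_k = -4/(k**3 + 6*k**2 + 11*k + 6). ✓
Evaluate s at k=6 and k=2: -27/28 and -5/6; difference -11/84.

Σ = -11/84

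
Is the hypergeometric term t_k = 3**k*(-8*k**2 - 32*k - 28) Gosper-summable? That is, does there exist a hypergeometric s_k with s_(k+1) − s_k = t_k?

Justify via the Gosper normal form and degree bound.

t_(k+1)/t_k = 3*(2*k**2 + 12*k + 17)/(2*k**2 + 8*k + 7).
So A=3 and B=1, with C=k**2 + 4*k + 7/2.
Set up (3)·f(k+1) − (1)·f(k) − (k**2 + 4*k + 7/2) = 0.
deg f ≤ 2 (via 0,0,2).
Solve for f: f(k) = (2*k**2 + 2*k + 1)/4 (degree 2 ≤ 2).
So s_k = (B(k−1)f/C)·t_k = ((2*k**2 + 2*k + 1)/(2*(2*k**2 + 8*k + 7)))·t_k = 3**k*(-4*k**2 - 4*k - 2).
Verify: 3**k*(-8*k**2 - 32*k - 28) matches t_k.

Yes. s_k = 3**k*(-4*k**2 - 4*k - 2).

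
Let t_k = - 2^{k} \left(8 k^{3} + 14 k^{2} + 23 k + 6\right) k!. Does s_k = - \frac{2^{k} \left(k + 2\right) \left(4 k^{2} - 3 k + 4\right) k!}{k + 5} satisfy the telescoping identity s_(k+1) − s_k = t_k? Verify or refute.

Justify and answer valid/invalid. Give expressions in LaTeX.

Invalid: residual \frac{3 \cdot 2^{k} \left(8 k^{4} + 54 k^{3} + 89 k^{2} + 124 k + 26\right) k!}{\left(k + 5\right) \left(k + 6\right)} ≠ 0.

s_(k+1) = -2**(k + 1)*(k + 3)*(4*k**2 + 5*k + 5)*factorial(k + 1)/(k + 6)
s_(k+1) − s_k = -2**k*(8*k**5 + 78*k**4 + 255*k**3 + 412*k**2 + 384*k + 102)*factorial(k)/((k + 5)*(k + 6))
(s_(k+1) − s_k) − t_k = 3*2**k*(8*k**4 + 54*k**3 + 89*k**2 + 124*k + 26)*factorial(k)/((k + 5)*(k + 6))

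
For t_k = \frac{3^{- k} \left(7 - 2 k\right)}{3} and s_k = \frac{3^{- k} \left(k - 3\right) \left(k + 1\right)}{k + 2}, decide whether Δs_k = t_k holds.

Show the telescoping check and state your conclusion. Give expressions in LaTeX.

Invalid: residual \frac{3^{- k} \left(2 k^{2} - 23\right)}{3 \left(k^{2} + 5 k + 6\right)} ≠ 0.

s_(k+1) = (k**2 - 4)/(3*3**k*(k + 3))
s_(k+1) − s_k = (-2*k**3 - k**2 + 23*k + 19)/(3*3**k*(k**2 + 5*k + 6))
(s_(k+1) − s_k) − t_k = (2*k**2 - 23)/(3*3**k*(k**2 + 5*k + 6))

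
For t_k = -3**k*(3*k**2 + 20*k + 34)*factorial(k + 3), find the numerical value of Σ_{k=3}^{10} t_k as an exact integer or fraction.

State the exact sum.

Σ = -200763845765586000

Ratio r(k) = 3*(3*k**3 + 38*k**2 + 161*k + 228)/(3*k**2 + 20*k + 34).
Gosper form: A/B · C(k+1)/C(k) with A=3*k + 12, B=1, C=k**2 + 20*k/3 + 34/3.
f must satisfy (3*k + 12)·f(k+1) − (1)·f(k) = k**2 + 20*k/3 + 34/3.
deg f ≤ 1 (via 1,0,2).
Solve for f: f(k) = (k + 2)/3 (degree 1 ≤ 1).
So s_k = (B(k−1)f/C)·t_k = ((k + 2)/(3*k**2 + 20*k + 34))·t_k = -3**k*(k + 2)*factorial(k + 3).
Δs = -3**k*(3*k**2 + 20*k + 34)*factorial(k + 3), as required.
Σ_(k=3)^(10) t_k = s_(11) − s_(3) = -200763845765683200 − (-97200) = -200763845765586000.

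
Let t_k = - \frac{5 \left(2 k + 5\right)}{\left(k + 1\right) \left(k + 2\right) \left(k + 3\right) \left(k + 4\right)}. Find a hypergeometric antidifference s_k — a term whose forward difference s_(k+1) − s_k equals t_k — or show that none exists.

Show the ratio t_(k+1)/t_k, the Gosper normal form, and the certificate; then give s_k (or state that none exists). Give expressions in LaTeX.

The ratio is (k + 1)*(2*k + 7)/((k + 5)*(2*k + 5)).
Factor: A=k + 1; B=k + 5; C=k + 5/2.
f must satisfy (k + 1)·f(k+1) − (k + 4)·f(k) = k + 5/2.
deg f ≤ 3 (via 1,1,1).
Solve for f: f(k) = k*(k + 2)*(k + 4)/6 (degree 3 ≤ 3).
R(k) = B(k−1)·f(k)/C(k) = k*(k + 2)*(k + 4)**2/(3*(2*k + 5)); s_k = R·t_k = 5*k*(-k - 4)/(3*(k**2 + 4*k + 3)).
Δs = 5*(-2*k - 5)/(k**4 + 10*k**3 + 35*k**2 + 50*k + 24), as required.

s_k = \frac{5 k \left(- k - 4\right)}{3 \left(k^{2} + 4 k + 3\right)}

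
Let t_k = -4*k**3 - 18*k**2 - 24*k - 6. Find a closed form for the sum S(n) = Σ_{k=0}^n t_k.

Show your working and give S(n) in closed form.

Compute t_(k+1)/t_k: get (2*k**3 + 15*k**2 + 36*k + 26)/(2*k**3 + 9*k**2 + 12*k + 3).
A = 1, B = 1, C = k**3 + 9*k**2/2 + 6*k + 3/2.
Key eq: (1)·f(k+1) = (1)·f(k) + (k**3 + 9*k**2/2 + 6*k + 3/2).
Bound: deg f ≤ 4.
Coefficient equations give f(k) = k*(k**3 + 4*k**2 + 4*k - 3)/4.
So s_k = (B(k−1)f/C)·t_k = (k*(k**3 + 4*k**2 + 4*k - 3)/(2*(2*k**3 + 9*k**2 + 12*k + 3)))·t_k = k*(-k**3 - 4*k**2 - 4*k + 3).
s_(k+1) − s_k = -4*k**3 - 18*k**2 - 24*k - 6 = t_k.
Evaluate: s_(n+1) = -n**4 - 8*n**3 - 22*n**2 - 21*n - 6; subtract s_(0) = 0 ⇒ S(n) = -n**4 - 8*n**3 - 22*n**2 - 21*n - 6.

S(n) = -n**4 - 8*n**3 - 22*n**2 - 21*n - 6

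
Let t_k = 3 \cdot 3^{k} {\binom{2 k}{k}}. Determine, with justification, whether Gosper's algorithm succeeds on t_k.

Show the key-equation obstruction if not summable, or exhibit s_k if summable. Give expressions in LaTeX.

No — key equation has no polynomial f.

Step 1: r(k) = 6*(2*k + 1)/(k + 1).
A = 12*k + 6, B = k + 1, C = 1.
Solve (12*k + 6)·f(k+1) − (k)·f(k) = 1.
d = -1 from the (1,1,0) case.
d = -1 < 0 ⇒ no nonzero polynomial f; not summable.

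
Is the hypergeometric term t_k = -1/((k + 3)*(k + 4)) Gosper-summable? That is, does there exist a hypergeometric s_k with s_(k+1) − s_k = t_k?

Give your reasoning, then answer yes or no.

Ratio r(k) = (k + 3)/(k + 5).
Take A(k)=k + 3, B(k)=k + 5, C(k)=1.
Need (k + 3)·f(k+1) − (k + 4)·f(k) = 1.
Degrees (1,1,0) ⇒ d ≤ 1.
Match coefficients ⇒ f(k) = k/3.
Certificate R = B(k−1)f/C = k*(k + 4)/3 gives s_k = -k/(3*k + 9).
s_(k+1) − s_k = -1/(k**2 + 7*k + 12) = t_k.

Yes. s_k = -k/(3*k + 9).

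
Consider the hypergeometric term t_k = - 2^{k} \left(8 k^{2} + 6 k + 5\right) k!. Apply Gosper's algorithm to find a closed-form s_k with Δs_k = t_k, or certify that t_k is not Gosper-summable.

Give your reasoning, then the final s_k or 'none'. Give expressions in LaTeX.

s_k = - 2^{k} \left(4 k - 3\right) k!

Compute t_(k+1)/t_k: get 2*(8*k**3 + 30*k**2 + 41*k + 19)/(8*k**2 + 6*k + 5).
Take A(k)=2*k + 2, B(k)=1, C(k)=k**2 + 3*k/4 + 5/8.
f must satisfy (2*k + 2)·f(k+1) − (1)·f(k) = k**2 + 3*k/4 + 5/8.
Bound: deg f ≤ 1.
Solve for f: f(k) = (4*k - 3)/8 (degree 1 ≤ 1).
So s_k = (B(k−1)f/C)·t_k = ((4*k - 3)/(8*k**2 + 6*k + 5))·t_k = -2**k*(4*k - 3)*factorial(k).
Verify: -2**k*(8*k**2 + 6*k + 5)*factorial(k) matches t_k.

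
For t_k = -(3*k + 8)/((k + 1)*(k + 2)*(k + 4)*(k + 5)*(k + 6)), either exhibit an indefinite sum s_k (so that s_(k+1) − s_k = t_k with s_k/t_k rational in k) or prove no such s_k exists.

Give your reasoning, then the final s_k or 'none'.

s_k = k*(-k**2 - 10*k - 29)/(20*(k**3 + 10*k**2 + 29*k + 20))

r(k) = (k + 1)*(k + 4)*(3*k + 11)/((k + 3)*(k + 7)*(3*k + 8)) after simplifying.
Take A(k)=k + 1, B(k)=k + 7, C(k)=k**2 + 17*k/3 + 8.
f must satisfy (k + 1)·f(k+1) − (k + 6)·f(k) = k**2 + 17*k/3 + 8.
deg f ≤ 5 (via 1,1,2).
Solve for f: f(k) = k*(k + 2)*(k + 3)*(k**2 + 10*k + 29)/60 (degree 5 ≤ 5).
R(k) = B(k−1)·f(k)/C(k) = k*(k + 2)*(k + 6)*(k**2 + 10*k + 29)/(20*(3*k + 8)); s_k = R·t_k = k*(-k**2 - 10*k - 29)/(20*(k**3 + 10*k**2 + 29*k + 20)).
Δs = (-3*k - 8)/(k**5 + 18*k**4 + 121*k**3 + 372*k**2 + 508*k + 240), as required.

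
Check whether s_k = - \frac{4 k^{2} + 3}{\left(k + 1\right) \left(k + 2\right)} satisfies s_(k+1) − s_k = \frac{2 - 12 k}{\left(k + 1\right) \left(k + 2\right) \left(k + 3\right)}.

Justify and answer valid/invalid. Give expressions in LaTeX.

Valid — Δs_k = t_k.

s_(k+1) = (-4*(k + 1)**2 - 3)/((k + 2)*(k + 3))
s_(k+1) − s_k = 2*(1 - 6*k)/(k**3 + 6*k**2 + 11*k + 6)
(s_(k+1) − s_k) − t_k = 0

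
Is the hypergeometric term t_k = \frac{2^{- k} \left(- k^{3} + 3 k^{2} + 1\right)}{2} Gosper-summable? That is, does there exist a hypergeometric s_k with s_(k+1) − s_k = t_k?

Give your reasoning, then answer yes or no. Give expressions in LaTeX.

Yes. s_k = 2^{- k} \left(k^{3} + 3 k + 3\right).

Compute t_(k+1)/t_k: get (k**3 - 3*k - 3)/(2*(k**3 - 3*k**2 - 1)).
Normal form (A,B,C) = (1/2, 1, k**3 - 3*k**2 - 1).
Solve (1/2)·f(k+1) − (1)·f(k) = k**3 - 3*k**2 - 1.
From deg A=0, deg B=0, deg C=3: d=3.
A polynomial solution: f(k) = -2*(k**3 + 3*k + 3).
Then R = B(k−1)f/C = -2*(k**3 + 3*k + 3)/(k**3 - 3*k**2 - 1), so s_k = R(k)·t_k = (k**3 + 3*k + 3)/2**k.
Verify: (-k**3 + 3*k**2 + 1)/(2*2**k) matches t_k.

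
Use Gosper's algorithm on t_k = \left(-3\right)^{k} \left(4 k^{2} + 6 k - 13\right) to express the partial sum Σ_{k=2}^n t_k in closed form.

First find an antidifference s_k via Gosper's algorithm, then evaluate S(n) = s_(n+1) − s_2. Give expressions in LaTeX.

S(n) = \left(-3\right)^{n + 1} \left(- n^{2} - 2 n + 3\right)

Compute t_(k+1)/t_k: get 3*(-4*k**2 - 14*k + 3)/(4*k**2 + 6*k - 13).
Take A(k)=-3, B(k)=1, C(k)=k**2 + 3*k/2 - 13/4.
Set up (-3)·f(k+1) − (1)·f(k) − (k**2 + 3*k/2 - 13/4) = 0.
From deg A=0, deg B=0, deg C=2: d=2.
Coefficient equations give f(k) = -(k - 2)*(k + 2)/4.
Then R = B(k−1)f/C = -(k - 2)*(k + 2)/(4*k**2 + 6*k - 13), so s_k = R(k)·t_k = (-3)**k*(4 - k**2).
Δs = (-3)**k*(4*k**2 + 6*k - 13), as required.
Telescope: S(n) = s_(n+1) − s_(2) = (-3)**(n + 1)*(-n**2 - 2*n + 3) − (0) = (-3)**(n + 1)*(-n**2 - 2*n + 3).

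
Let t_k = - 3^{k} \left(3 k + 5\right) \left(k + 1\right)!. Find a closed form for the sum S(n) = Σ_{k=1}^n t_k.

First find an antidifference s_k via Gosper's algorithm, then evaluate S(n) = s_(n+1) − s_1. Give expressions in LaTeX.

S(n) = - 3 \cdot 3^{n} \left(n + 2\right)! + 6

r(k) = 3*(k + 2)*(3*k + 8)/(3*k + 5) after simplifying.
Gosper form: A/B · C(k+1)/C(k) with A=3*k + 6, B=1, C=k + 5/3.
Key eq: (3*k + 6)·f(k+1) = (1)·f(k) + (k + 5/3).
Bound: deg f ≤ 0.
Solve for f: f(k) = 1/3 (degree 0 ≤ 0).
So s_k = (B(k−1)f/C)·t_k = (1/(3*k + 5))·t_k = -3**k*factorial(k + 1).
Verify: -3**k*(3*k + 5)*factorial(k + 1) matches t_k.
Evaluate: s_(n+1) = -3**(n + 1)*factorial(n + 2); subtract s_(1) = -6 ⇒ S(n) = -3*3**n*factorial(n + 2) + 6.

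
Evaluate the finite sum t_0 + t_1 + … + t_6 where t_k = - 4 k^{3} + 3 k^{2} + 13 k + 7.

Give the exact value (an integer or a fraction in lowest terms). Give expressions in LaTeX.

Σ = -1169

t_(k+1)/t_k = (4*k**3 + 9*k**2 - 7*k - 19)/(4*k**3 - 3*k**2 - 13*k - 7).
A = 1, B = 1, C = k**3 - 3*k**2/4 - 13*k/4 - 7/4.
Need (1)·f(k+1) − (1)·f(k) = k**3 - 3*k**2/4 - 13*k/4 - 7/4.
deg f ≤ 4 (via 0,0,3).
Solve for f: f(k) = k*(k**3 - 3*k**2 - 4*k - 1)/4 (degree 4 ≤ 4).
Then R = B(k−1)f/C = k*(k**3 - 3*k**2 - 4*k - 1)/(4*k**3 - 3*k**2 - 13*k - 7), so s_k = R(k)·t_k = k*(-k**3 + 3*k**2 + 4*k + 1).
Check: Δs_k = -4*k**3 + 3*k**2 + 13*k + 7. ✓
Telescoping: Σ = s_(7) − s_(0) = -1169 − (0) = -1169.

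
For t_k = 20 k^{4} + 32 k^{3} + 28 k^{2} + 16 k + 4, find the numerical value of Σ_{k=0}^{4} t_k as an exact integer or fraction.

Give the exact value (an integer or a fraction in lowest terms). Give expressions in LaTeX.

Step 1: r(k) = (5*k**4 + 28*k**3 + 61*k**2 + 62*k + 25)/(5*k**4 + 8*k**3 + 7*k**2 + 4*k + 1).
Gosper form: A/B · C(k+1)/C(k) with A=1, B=1, C=k**4 + 8*k**3/5 + 7*k**2/5 + 4*k/5 + 1/5.
Need (1)·f(k+1) − (1)·f(k) = k**4 + 8*k**3/5 + 7*k**2/5 + 4*k/5 + 1/5.
deg f ≤ 5 (via 0,0,4).
Solve for f: f(k) = k**2*(2*k**3 - k**2 + 1)/10 (degree 5 ≤ 5).
R(k) = B(k−1)·f(k)/C(k) = k**2*(2*k**3 - k**2 + 1)/(2*(5*k**4 + 8*k**3 + 7*k**2 + 4*k + 1)); s_k = R·t_k = 2*k**2*(2*k**3 - k**2 + 1).
s_(k+1) − s_k = 20*k**4 + 32*k**3 + 28*k**2 + 16*k + 4 = t_k.
Σ_(k=0)^(4) t_k = s_(5) − s_(0) = 11300 − (0) = 11300.

Σ = 11300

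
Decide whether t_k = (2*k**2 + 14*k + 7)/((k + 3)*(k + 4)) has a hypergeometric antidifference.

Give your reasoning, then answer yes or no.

Yes. s_k = k*(6*k + 1)/(3*(k + 3)).

Ratio r(k) = (k + 3)*(14*k + 2*(k + 1)**2 + 21)/((k + 5)*(2*k**2 + 14*k + 7)).
Take A(k)=k + 3, B(k)=k + 5, C(k)=k**2 + 7*k + 7/2.
Solve (k + 3)·f(k+1) − (k + 4)·f(k) = k**2 + 7*k + 7/2.
Bound: deg f ≤ 2.
Coefficient equations give f(k) = k*(6*k + 1)/6.
So s_k = (B(k−1)f/C)·t_k = (k*(k + 4)*(6*k + 1)/(3*(2*k**2 + 14*k + 7)))·t_k = k*(6*k + 1)/(3*(k + 3)).
s_(k+1) − s_k = (2*k**2 + 14*k + 7)/(k**2 + 7*k + 12) = t_k.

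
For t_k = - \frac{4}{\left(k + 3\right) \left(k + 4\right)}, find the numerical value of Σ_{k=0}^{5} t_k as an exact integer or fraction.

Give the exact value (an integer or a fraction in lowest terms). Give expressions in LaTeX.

Step 1: r(k) = (k + 3)/(k + 5).
So A=k + 3 and B=k + 5, with C=1.
f must satisfy (k + 3)·f(k+1) − (k + 4)·f(k) = 1.
From deg A=1, deg B=1, deg C=0: d=1.
Solve for f: f(k) = k/3 (degree 1 ≤ 1).
Then R = B(k−1)f/C = k*(k + 4)/3, so s_k = R(k)·t_k = -4*k/(3*k + 9).
Δs = -4/(k**2 + 7*k + 12), as required.
Evaluate s at k=6 and k=0: -8/9 and 0; difference -8/9.

Σ = -8/9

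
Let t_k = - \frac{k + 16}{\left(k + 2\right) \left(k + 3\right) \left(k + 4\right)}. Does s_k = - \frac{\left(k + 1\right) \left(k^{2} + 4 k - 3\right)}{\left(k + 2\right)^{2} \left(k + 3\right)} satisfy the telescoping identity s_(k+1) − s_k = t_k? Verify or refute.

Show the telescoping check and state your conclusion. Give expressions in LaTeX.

Invalid: residual \frac{- k^{3} - 7 k^{2} + 5 k + 44}{k^{5} + 14 k^{4} + 77 k^{3} + 208 k^{2} + 276 k + 144} ≠ 0.

s_(k+1) = -(k + 2)*(4*k + (k + 1)**2 + 1)/((k + 3)**2*(k + 4))
s_(k+1) − s_k = (-2*k**3 - 28*k**2 - 81*k - 52)/(k**5 + 14*k**4 + 77*k**3 + 208*k**2 + 276*k + 144)
(s_(k+1) − s_k) − t_k = (-k**3 - 7*k**2 + 5*k + 44)/(k**5 + 14*k**4 + 77*k**3 + 208*k**2 + 276*k + 144)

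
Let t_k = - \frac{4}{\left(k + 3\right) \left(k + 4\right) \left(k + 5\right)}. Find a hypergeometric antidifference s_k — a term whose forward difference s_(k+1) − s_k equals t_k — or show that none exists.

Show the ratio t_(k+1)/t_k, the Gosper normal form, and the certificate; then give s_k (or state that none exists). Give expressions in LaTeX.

Step 1: r(k) = (k + 3)/(k + 6).
A = k + 3, B = k + 6, C = 1.
Need (k + 3)·f(k+1) − (k + 5)·f(k) = 1.
Degrees (1,1,0) ⇒ d ≤ 2.
Solve for f: f(k) = k*(k + 7)/24 (degree 2 ≤ 2).
Get s_k = R·t_k = k*(-k - 7)/(6*(k + 3)*(k + 4)) with R(k) = B(k−1)f(k)/C(k) = k*(k + 5)*(k + 7)/24.
Verify: -4/(k**3 + 12*k**2 + 47*k + 60) matches t_k.

s_k = \frac{k \left(- k - 7\right)}{6 \left(k + 3\right) \left(k + 4\right)}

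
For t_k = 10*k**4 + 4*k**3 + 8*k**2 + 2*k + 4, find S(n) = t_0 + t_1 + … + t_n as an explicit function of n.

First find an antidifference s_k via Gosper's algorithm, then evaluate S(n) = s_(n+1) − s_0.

S(n) = 2*n**5 + 6*n**4 + 8*n**3 + 6*n**2 + 6*n + 4

Ratio r(k) = (5*k**4 + 22*k**3 + 40*k**2 + 35*k + 14)/(5*k**4 + 2*k**3 + 4*k**2 + k + 2).
Normal form (A,B,C) = (1, 1, k**4 + 2*k**3/5 + 4*k**2/5 + k/5 + 2/5).
Set up (1)·f(k+1) − (1)·f(k) − (k**4 + 2*k**3/5 + 4*k**2/5 + k/5 + 2/5) = 0.
d = 5 from the (0,0,4) case.
Solving with deg f ≤ 5: f(k) = k*(k**4 - 2*k**3 + 2*k**2 - k + 2)/5.
Get s_k = R·t_k = 2*k*(k**4 - 2*k**3 + 2*k**2 - k + 2) with R(k) = B(k−1)f(k)/C(k) = k*(k**4 - 2*k**3 + 2*k**2 - k + 2)/(5*k**4 + 2*k**3 + 4*k**2 + k + 2).
Verify: 10*k**4 + 4*k**3 + 8*k**2 + 2*k + 4 matches t_k.
Evaluate: s_(n+1) = 2*n**5 + 6*n**4 + 8*n**3 + 6*n**2 + 6*n + 4; subtract s_(0) = 0 ⇒ S(n) = 2*n**5 + 6*n**4 + 8*n**3 + 6*n**2 + 6*n + 4.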